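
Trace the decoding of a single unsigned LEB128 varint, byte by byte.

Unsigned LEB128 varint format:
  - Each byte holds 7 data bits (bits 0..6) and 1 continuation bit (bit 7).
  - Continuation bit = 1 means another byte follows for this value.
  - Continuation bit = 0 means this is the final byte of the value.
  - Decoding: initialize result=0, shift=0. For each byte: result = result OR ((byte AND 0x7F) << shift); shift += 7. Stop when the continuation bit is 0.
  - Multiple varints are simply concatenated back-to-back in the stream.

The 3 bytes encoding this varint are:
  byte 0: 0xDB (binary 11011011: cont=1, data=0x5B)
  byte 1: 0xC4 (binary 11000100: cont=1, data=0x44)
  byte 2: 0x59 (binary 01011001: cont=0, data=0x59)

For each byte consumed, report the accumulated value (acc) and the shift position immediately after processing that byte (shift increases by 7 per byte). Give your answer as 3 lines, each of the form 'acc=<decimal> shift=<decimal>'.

byte 0=0xDB: payload=0x5B=91, contrib = 91<<0 = 91; acc -> 91, shift -> 7
byte 1=0xC4: payload=0x44=68, contrib = 68<<7 = 8704; acc -> 8795, shift -> 14
byte 2=0x59: payload=0x59=89, contrib = 89<<14 = 1458176; acc -> 1466971, shift -> 21

Answer: acc=91 shift=7
acc=8795 shift=14
acc=1466971 shift=21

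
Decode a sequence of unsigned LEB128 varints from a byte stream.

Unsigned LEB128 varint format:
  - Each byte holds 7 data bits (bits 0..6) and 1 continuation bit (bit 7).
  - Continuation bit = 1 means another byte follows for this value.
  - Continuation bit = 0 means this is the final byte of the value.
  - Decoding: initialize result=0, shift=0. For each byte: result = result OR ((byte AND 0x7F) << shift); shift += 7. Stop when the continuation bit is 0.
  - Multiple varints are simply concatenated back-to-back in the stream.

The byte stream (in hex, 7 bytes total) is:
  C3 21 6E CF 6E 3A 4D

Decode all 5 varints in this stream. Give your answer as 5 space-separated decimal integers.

Answer: 4291 110 14159 58 77

Derivation:
  byte[0]=0xC3 cont=1 payload=0x43=67: acc |= 67<<0 -> acc=67 shift=7
  byte[1]=0x21 cont=0 payload=0x21=33: acc |= 33<<7 -> acc=4291 shift=14 [end]
Varint 1: bytes[0:2] = C3 21 -> value 4291 (2 byte(s))
  byte[2]=0x6E cont=0 payload=0x6E=110: acc |= 110<<0 -> acc=110 shift=7 [end]
Varint 2: bytes[2:3] = 6E -> value 110 (1 byte(s))
  byte[3]=0xCF cont=1 payload=0x4F=79: acc |= 79<<0 -> acc=79 shift=7
  byte[4]=0x6E cont=0 payload=0x6E=110: acc |= 110<<7 -> acc=14159 shift=14 [end]
Varint 3: bytes[3:5] = CF 6E -> value 14159 (2 byte(s))
  byte[5]=0x3A cont=0 payload=0x3A=58: acc |= 58<<0 -> acc=58 shift=7 [end]
Varint 4: bytes[5:6] = 3A -> value 58 (1 byte(s))
  byte[6]=0x4D cont=0 payload=0x4D=77: acc |= 77<<0 -> acc=77 shift=7 [end]
Varint 5: bytes[6:7] = 4D -> value 77 (1 byte(s))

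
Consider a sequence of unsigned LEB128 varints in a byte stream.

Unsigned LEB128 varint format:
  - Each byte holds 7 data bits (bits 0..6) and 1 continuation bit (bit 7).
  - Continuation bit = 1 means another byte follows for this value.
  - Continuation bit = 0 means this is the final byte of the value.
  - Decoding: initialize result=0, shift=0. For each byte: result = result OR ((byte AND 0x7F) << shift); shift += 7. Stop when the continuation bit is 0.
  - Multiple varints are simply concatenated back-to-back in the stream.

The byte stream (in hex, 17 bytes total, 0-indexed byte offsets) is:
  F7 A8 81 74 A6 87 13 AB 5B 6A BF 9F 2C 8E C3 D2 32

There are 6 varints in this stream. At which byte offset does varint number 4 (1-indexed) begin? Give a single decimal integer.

  byte[0]=0xF7 cont=1 payload=0x77=119: acc |= 119<<0 -> acc=119 shift=7
  byte[1]=0xA8 cont=1 payload=0x28=40: acc |= 40<<7 -> acc=5239 shift=14
  byte[2]=0x81 cont=1 payload=0x01=1: acc |= 1<<14 -> acc=21623 shift=21
  byte[3]=0x74 cont=0 payload=0x74=116: acc |= 116<<21 -> acc=243291255 shift=28 [end]
Varint 1: bytes[0:4] = F7 A8 81 74 -> value 243291255 (4 byte(s))
  byte[4]=0xA6 cont=1 payload=0x26=38: acc |= 38<<0 -> acc=38 shift=7
  byte[5]=0x87 cont=1 payload=0x07=7: acc |= 7<<7 -> acc=934 shift=14
  byte[6]=0x13 cont=0 payload=0x13=19: acc |= 19<<14 -> acc=312230 shift=21 [end]
Varint 2: bytes[4:7] = A6 87 13 -> value 312230 (3 byte(s))
  byte[7]=0xAB cont=1 payload=0x2B=43: acc |= 43<<0 -> acc=43 shift=7
  byte[8]=0x5B cont=0 payload=0x5B=91: acc |= 91<<7 -> acc=11691 shift=14 [end]
Varint 3: bytes[7:9] = AB 5B -> value 11691 (2 byte(s))
  byte[9]=0x6A cont=0 payload=0x6A=106: acc |= 106<<0 -> acc=106 shift=7 [end]
Varint 4: bytes[9:10] = 6A -> value 106 (1 byte(s))
  byte[10]=0xBF cont=1 payload=0x3F=63: acc |= 63<<0 -> acc=63 shift=7
  byte[11]=0x9F cont=1 payload=0x1F=31: acc |= 31<<7 -> acc=4031 shift=14
  byte[12]=0x2C cont=0 payload=0x2C=44: acc |= 44<<14 -> acc=724927 shift=21 [end]
Varint 5: bytes[10:13] = BF 9F 2C -> value 724927 (3 byte(s))
  byte[13]=0x8E cont=1 payload=0x0E=14: acc |= 14<<0 -> acc=14 shift=7
  byte[14]=0xC3 cont=1 payload=0x43=67: acc |= 67<<7 -> acc=8590 shift=14
  byte[15]=0xD2 cont=1 payload=0x52=82: acc |= 82<<14 -> acc=1352078 shift=21
  byte[16]=0x32 cont=0 payload=0x32=50: acc |= 50<<21 -> acc=106209678 shift=28 [end]
Varint 6: bytes[13:17] = 8E C3 D2 32 -> value 106209678 (4 byte(s))

Answer: 9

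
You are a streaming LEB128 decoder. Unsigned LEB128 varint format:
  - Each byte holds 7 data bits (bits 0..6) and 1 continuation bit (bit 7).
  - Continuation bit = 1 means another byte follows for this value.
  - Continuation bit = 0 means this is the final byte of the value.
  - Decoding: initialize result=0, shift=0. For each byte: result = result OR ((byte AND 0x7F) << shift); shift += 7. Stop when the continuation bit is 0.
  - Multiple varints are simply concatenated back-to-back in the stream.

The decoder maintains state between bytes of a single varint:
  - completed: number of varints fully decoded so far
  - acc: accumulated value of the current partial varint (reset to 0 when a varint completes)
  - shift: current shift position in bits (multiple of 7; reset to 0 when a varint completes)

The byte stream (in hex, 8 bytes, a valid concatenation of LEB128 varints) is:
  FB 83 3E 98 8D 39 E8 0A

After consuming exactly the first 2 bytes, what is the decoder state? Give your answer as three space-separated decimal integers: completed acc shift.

byte[0]=0xFB cont=1 payload=0x7B: acc |= 123<<0 -> completed=0 acc=123 shift=7
byte[1]=0x83 cont=1 payload=0x03: acc |= 3<<7 -> completed=0 acc=507 shift=14

Answer: 0 507 14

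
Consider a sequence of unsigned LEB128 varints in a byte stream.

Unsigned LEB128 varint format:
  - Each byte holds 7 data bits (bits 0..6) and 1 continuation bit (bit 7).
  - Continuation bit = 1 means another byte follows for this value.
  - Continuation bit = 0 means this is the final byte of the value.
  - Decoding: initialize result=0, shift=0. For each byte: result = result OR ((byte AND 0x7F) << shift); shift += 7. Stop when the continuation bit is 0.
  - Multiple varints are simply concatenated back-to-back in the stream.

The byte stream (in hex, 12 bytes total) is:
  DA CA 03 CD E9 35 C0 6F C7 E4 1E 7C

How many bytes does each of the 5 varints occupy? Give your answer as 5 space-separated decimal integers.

  byte[0]=0xDA cont=1 payload=0x5A=90: acc |= 90<<0 -> acc=90 shift=7
  byte[1]=0xCA cont=1 payload=0x4A=74: acc |= 74<<7 -> acc=9562 shift=14
  byte[2]=0x03 cont=0 payload=0x03=3: acc |= 3<<14 -> acc=58714 shift=21 [end]
Varint 1: bytes[0:3] = DA CA 03 -> value 58714 (3 byte(s))
  byte[3]=0xCD cont=1 payload=0x4D=77: acc |= 77<<0 -> acc=77 shift=7
  byte[4]=0xE9 cont=1 payload=0x69=105: acc |= 105<<7 -> acc=13517 shift=14
  byte[5]=0x35 cont=0 payload=0x35=53: acc |= 53<<14 -> acc=881869 shift=21 [end]
Varint 2: bytes[3:6] = CD E9 35 -> value 881869 (3 byte(s))
  byte[6]=0xC0 cont=1 payload=0x40=64: acc |= 64<<0 -> acc=64 shift=7
  byte[7]=0x6F cont=0 payload=0x6F=111: acc |= 111<<7 -> acc=14272 shift=14 [end]
Varint 3: bytes[6:8] = C0 6F -> value 14272 (2 byte(s))
  byte[8]=0xC7 cont=1 payload=0x47=71: acc |= 71<<0 -> acc=71 shift=7
  byte[9]=0xE4 cont=1 payload=0x64=100: acc |= 100<<7 -> acc=12871 shift=14
  byte[10]=0x1E cont=0 payload=0x1E=30: acc |= 30<<14 -> acc=504391 shift=21 [end]
Varint 4: bytes[8:11] = C7 E4 1E -> value 504391 (3 byte(s))
  byte[11]=0x7C cont=0 payload=0x7C=124: acc |= 124<<0 -> acc=124 shift=7 [end]
Varint 5: bytes[11:12] = 7C -> value 124 (1 byte(s))

Answer: 3 3 2 3 1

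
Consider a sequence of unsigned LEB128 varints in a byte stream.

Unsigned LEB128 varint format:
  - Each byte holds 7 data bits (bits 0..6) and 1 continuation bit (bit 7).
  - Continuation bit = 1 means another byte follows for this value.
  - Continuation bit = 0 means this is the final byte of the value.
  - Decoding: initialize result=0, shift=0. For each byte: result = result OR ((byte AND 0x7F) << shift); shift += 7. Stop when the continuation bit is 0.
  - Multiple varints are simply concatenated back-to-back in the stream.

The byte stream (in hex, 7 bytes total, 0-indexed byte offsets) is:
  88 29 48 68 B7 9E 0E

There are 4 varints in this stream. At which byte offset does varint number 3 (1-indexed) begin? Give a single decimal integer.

  byte[0]=0x88 cont=1 payload=0x08=8: acc |= 8<<0 -> acc=8 shift=7
  byte[1]=0x29 cont=0 payload=0x29=41: acc |= 41<<7 -> acc=5256 shift=14 [end]
Varint 1: bytes[0:2] = 88 29 -> value 5256 (2 byte(s))
  byte[2]=0x48 cont=0 payload=0x48=72: acc |= 72<<0 -> acc=72 shift=7 [end]
Varint 2: bytes[2:3] = 48 -> value 72 (1 byte(s))
  byte[3]=0x68 cont=0 payload=0x68=104: acc |= 104<<0 -> acc=104 shift=7 [end]
Varint 3: bytes[3:4] = 68 -> value 104 (1 byte(s))
  byte[4]=0xB7 cont=1 payload=0x37=55: acc |= 55<<0 -> acc=55 shift=7
  byte[5]=0x9E cont=1 payload=0x1E=30: acc |= 30<<7 -> acc=3895 shift=14
  byte[6]=0x0E cont=0 payload=0x0E=14: acc |= 14<<14 -> acc=233271 shift=21 [end]
Varint 4: bytes[4:7] = B7 9E 0E -> value 233271 (3 byte(s))

Answer: 3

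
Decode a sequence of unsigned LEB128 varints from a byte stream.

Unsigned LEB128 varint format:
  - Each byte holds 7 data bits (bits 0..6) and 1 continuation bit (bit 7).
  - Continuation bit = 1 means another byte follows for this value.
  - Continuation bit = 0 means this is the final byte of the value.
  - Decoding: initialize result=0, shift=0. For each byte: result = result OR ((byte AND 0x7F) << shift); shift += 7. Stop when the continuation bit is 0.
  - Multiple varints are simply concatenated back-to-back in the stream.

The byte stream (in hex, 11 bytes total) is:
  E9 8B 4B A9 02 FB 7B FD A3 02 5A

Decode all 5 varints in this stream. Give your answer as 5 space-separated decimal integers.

  byte[0]=0xE9 cont=1 payload=0x69=105: acc |= 105<<0 -> acc=105 shift=7
  byte[1]=0x8B cont=1 payload=0x0B=11: acc |= 11<<7 -> acc=1513 shift=14
  byte[2]=0x4B cont=0 payload=0x4B=75: acc |= 75<<14 -> acc=1230313 shift=21 [end]
Varint 1: bytes[0:3] = E9 8B 4B -> value 1230313 (3 byte(s))
  byte[3]=0xA9 cont=1 payload=0x29=41: acc |= 41<<0 -> acc=41 shift=7
  byte[4]=0x02 cont=0 payload=0x02=2: acc |= 2<<7 -> acc=297 shift=14 [end]
Varint 2: bytes[3:5] = A9 02 -> value 297 (2 byte(s))
  byte[5]=0xFB cont=1 payload=0x7B=123: acc |= 123<<0 -> acc=123 shift=7
  byte[6]=0x7B cont=0 payload=0x7B=123: acc |= 123<<7 -> acc=15867 shift=14 [end]
Varint 3: bytes[5:7] = FB 7B -> value 15867 (2 byte(s))
  byte[7]=0xFD cont=1 payload=0x7D=125: acc |= 125<<0 -> acc=125 shift=7
  byte[8]=0xA3 cont=1 payload=0x23=35: acc |= 35<<7 -> acc=4605 shift=14
  byte[9]=0x02 cont=0 payload=0x02=2: acc |= 2<<14 -> acc=37373 shift=21 [end]
Varint 4: bytes[7:10] = FD A3 02 -> value 37373 (3 byte(s))
  byte[10]=0x5A cont=0 payload=0x5A=90: acc |= 90<<0 -> acc=90 shift=7 [end]
Varint 5: bytes[10:11] = 5A -> value 90 (1 byte(s))

Answer: 1230313 297 15867 37373 90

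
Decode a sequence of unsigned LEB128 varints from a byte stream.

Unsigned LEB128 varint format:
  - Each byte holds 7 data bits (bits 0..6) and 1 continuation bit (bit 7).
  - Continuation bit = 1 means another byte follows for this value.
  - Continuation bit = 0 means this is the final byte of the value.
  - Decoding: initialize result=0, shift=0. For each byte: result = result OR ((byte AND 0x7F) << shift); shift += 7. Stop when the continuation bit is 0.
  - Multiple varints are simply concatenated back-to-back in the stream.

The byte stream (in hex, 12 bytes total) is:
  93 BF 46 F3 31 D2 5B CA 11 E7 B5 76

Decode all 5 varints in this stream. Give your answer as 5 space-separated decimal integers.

  byte[0]=0x93 cont=1 payload=0x13=19: acc |= 19<<0 -> acc=19 shift=7
  byte[1]=0xBF cont=1 payload=0x3F=63: acc |= 63<<7 -> acc=8083 shift=14
  byte[2]=0x46 cont=0 payload=0x46=70: acc |= 70<<14 -> acc=1154963 shift=21 [end]
Varint 1: bytes[0:3] = 93 BF 46 -> value 1154963 (3 byte(s))
  byte[3]=0xF3 cont=1 payload=0x73=115: acc |= 115<<0 -> acc=115 shift=7
  byte[4]=0x31 cont=0 payload=0x31=49: acc |= 49<<7 -> acc=6387 shift=14 [end]
Varint 2: bytes[3:5] = F3 31 -> value 6387 (2 byte(s))
  byte[5]=0xD2 cont=1 payload=0x52=82: acc |= 82<<0 -> acc=82 shift=7
  byte[6]=0x5B cont=0 payload=0x5B=91: acc |= 91<<7 -> acc=11730 shift=14 [end]
Varint 3: bytes[5:7] = D2 5B -> value 11730 (2 byte(s))
  byte[7]=0xCA cont=1 payload=0x4A=74: acc |= 74<<0 -> acc=74 shift=7
  byte[8]=0x11 cont=0 payload=0x11=17: acc |= 17<<7 -> acc=2250 shift=14 [end]
Varint 4: bytes[7:9] = CA 11 -> value 2250 (2 byte(s))
  byte[9]=0xE7 cont=1 payload=0x67=103: acc |= 103<<0 -> acc=103 shift=7
  byte[10]=0xB5 cont=1 payload=0x35=53: acc |= 53<<7 -> acc=6887 shift=14
  byte[11]=0x76 cont=0 payload=0x76=118: acc |= 118<<14 -> acc=1940199 shift=21 [end]
Varint 5: bytes[9:12] = E7 B5 76 -> value 1940199 (3 byte(s))

Answer: 1154963 6387 11730 2250 1940199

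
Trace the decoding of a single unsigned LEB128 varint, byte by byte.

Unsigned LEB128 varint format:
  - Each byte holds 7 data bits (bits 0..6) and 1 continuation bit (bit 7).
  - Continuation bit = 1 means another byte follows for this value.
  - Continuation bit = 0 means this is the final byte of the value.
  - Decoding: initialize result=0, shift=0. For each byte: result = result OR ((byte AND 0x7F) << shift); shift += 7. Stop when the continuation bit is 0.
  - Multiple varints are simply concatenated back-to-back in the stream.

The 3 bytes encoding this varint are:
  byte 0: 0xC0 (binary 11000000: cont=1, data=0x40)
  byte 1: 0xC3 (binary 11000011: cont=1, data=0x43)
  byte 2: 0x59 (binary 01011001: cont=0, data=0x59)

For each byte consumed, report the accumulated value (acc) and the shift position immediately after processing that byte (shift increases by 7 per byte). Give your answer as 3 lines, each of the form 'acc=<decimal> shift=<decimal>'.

byte 0=0xC0: payload=0x40=64, contrib = 64<<0 = 64; acc -> 64, shift -> 7
byte 1=0xC3: payload=0x43=67, contrib = 67<<7 = 8576; acc -> 8640, shift -> 14
byte 2=0x59: payload=0x59=89, contrib = 89<<14 = 1458176; acc -> 1466816, shift -> 21

Answer: acc=64 shift=7
acc=8640 shift=14
acc=1466816 shift=21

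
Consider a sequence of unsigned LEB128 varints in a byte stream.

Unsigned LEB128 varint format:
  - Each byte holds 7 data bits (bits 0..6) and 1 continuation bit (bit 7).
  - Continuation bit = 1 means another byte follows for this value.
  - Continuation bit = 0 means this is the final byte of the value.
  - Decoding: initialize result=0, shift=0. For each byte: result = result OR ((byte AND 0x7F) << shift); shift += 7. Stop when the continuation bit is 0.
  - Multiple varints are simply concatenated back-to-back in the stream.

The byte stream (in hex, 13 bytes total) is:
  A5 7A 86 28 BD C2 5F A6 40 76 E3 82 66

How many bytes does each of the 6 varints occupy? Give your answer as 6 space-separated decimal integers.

  byte[0]=0xA5 cont=1 payload=0x25=37: acc |= 37<<0 -> acc=37 shift=7
  byte[1]=0x7A cont=0 payload=0x7A=122: acc |= 122<<7 -> acc=15653 shift=14 [end]
Varint 1: bytes[0:2] = A5 7A -> value 15653 (2 byte(s))
  byte[2]=0x86 cont=1 payload=0x06=6: acc |= 6<<0 -> acc=6 shift=7
  byte[3]=0x28 cont=0 payload=0x28=40: acc |= 40<<7 -> acc=5126 shift=14 [end]
Varint 2: bytes[2:4] = 86 28 -> value 5126 (2 byte(s))
  byte[4]=0xBD cont=1 payload=0x3D=61: acc |= 61<<0 -> acc=61 shift=7
  byte[5]=0xC2 cont=1 payload=0x42=66: acc |= 66<<7 -> acc=8509 shift=14
  byte[6]=0x5F cont=0 payload=0x5F=95: acc |= 95<<14 -> acc=1564989 shift=21 [end]
Varint 3: bytes[4:7] = BD C2 5F -> value 1564989 (3 byte(s))
  byte[7]=0xA6 cont=1 payload=0x26=38: acc |= 38<<0 -> acc=38 shift=7
  byte[8]=0x40 cont=0 payload=0x40=64: acc |= 64<<7 -> acc=8230 shift=14 [end]
Varint 4: bytes[7:9] = A6 40 -> value 8230 (2 byte(s))
  byte[9]=0x76 cont=0 payload=0x76=118: acc |= 118<<0 -> acc=118 shift=7 [end]
Varint 5: bytes[9:10] = 76 -> value 118 (1 byte(s))
  byte[10]=0xE3 cont=1 payload=0x63=99: acc |= 99<<0 -> acc=99 shift=7
  byte[11]=0x82 cont=1 payload=0x02=2: acc |= 2<<7 -> acc=355 shift=14
  byte[12]=0x66 cont=0 payload=0x66=102: acc |= 102<<14 -> acc=1671523 shift=21 [end]
Varint 6: bytes[10:13] = E3 82 66 -> value 1671523 (3 byte(s))

Answer: 2 2 3 2 1 3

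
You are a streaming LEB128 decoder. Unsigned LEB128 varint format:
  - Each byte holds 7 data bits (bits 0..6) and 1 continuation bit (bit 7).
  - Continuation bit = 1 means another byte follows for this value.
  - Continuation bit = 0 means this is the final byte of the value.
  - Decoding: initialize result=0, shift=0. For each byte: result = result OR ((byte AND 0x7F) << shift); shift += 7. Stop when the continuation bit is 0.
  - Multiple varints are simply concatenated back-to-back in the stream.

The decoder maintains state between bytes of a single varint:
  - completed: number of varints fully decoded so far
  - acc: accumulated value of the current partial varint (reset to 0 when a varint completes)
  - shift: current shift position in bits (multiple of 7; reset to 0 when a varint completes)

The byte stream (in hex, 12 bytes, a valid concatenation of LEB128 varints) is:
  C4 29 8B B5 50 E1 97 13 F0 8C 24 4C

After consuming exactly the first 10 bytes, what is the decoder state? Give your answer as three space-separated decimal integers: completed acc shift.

Answer: 3 1648 14

Derivation:
byte[0]=0xC4 cont=1 payload=0x44: acc |= 68<<0 -> completed=0 acc=68 shift=7
byte[1]=0x29 cont=0 payload=0x29: varint #1 complete (value=5316); reset -> completed=1 acc=0 shift=0
byte[2]=0x8B cont=1 payload=0x0B: acc |= 11<<0 -> completed=1 acc=11 shift=7
byte[3]=0xB5 cont=1 payload=0x35: acc |= 53<<7 -> completed=1 acc=6795 shift=14
byte[4]=0x50 cont=0 payload=0x50: varint #2 complete (value=1317515); reset -> completed=2 acc=0 shift=0
byte[5]=0xE1 cont=1 payload=0x61: acc |= 97<<0 -> completed=2 acc=97 shift=7
byte[6]=0x97 cont=1 payload=0x17: acc |= 23<<7 -> completed=2 acc=3041 shift=14
byte[7]=0x13 cont=0 payload=0x13: varint #3 complete (value=314337); reset -> completed=3 acc=0 shift=0
byte[8]=0xF0 cont=1 payload=0x70: acc |= 112<<0 -> completed=3 acc=112 shift=7
byte[9]=0x8C cont=1 payload=0x0C: acc |= 12<<7 -> completed=3 acc=1648 shift=14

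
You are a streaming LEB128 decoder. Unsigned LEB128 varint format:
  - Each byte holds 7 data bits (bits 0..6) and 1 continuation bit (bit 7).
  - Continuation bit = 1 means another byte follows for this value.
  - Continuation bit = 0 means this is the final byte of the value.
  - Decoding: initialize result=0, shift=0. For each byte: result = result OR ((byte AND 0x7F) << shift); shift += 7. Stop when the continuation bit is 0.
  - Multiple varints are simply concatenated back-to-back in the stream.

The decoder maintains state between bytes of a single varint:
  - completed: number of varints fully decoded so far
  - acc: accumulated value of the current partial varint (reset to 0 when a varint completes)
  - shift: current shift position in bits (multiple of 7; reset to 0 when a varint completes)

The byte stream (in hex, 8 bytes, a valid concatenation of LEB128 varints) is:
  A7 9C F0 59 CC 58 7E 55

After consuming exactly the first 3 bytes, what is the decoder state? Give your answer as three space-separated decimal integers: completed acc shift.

byte[0]=0xA7 cont=1 payload=0x27: acc |= 39<<0 -> completed=0 acc=39 shift=7
byte[1]=0x9C cont=1 payload=0x1C: acc |= 28<<7 -> completed=0 acc=3623 shift=14
byte[2]=0xF0 cont=1 payload=0x70: acc |= 112<<14 -> completed=0 acc=1838631 shift=21

Answer: 0 1838631 21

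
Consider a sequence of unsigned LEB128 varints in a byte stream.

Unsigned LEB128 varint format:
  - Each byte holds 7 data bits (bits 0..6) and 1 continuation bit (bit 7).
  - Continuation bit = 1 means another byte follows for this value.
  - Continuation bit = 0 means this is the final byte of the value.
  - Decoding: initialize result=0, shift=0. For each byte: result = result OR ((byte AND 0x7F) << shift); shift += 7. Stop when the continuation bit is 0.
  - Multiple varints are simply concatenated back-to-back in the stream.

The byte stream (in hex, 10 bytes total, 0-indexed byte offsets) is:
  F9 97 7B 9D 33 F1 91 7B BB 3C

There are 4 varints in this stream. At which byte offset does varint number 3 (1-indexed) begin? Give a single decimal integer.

Answer: 5

Derivation:
  byte[0]=0xF9 cont=1 payload=0x79=121: acc |= 121<<0 -> acc=121 shift=7
  byte[1]=0x97 cont=1 payload=0x17=23: acc |= 23<<7 -> acc=3065 shift=14
  byte[2]=0x7B cont=0 payload=0x7B=123: acc |= 123<<14 -> acc=2018297 shift=21 [end]
Varint 1: bytes[0:3] = F9 97 7B -> value 2018297 (3 byte(s))
  byte[3]=0x9D cont=1 payload=0x1D=29: acc |= 29<<0 -> acc=29 shift=7
  byte[4]=0x33 cont=0 payload=0x33=51: acc |= 51<<7 -> acc=6557 shift=14 [end]
Varint 2: bytes[3:5] = 9D 33 -> value 6557 (2 byte(s))
  byte[5]=0xF1 cont=1 payload=0x71=113: acc |= 113<<0 -> acc=113 shift=7
  byte[6]=0x91 cont=1 payload=0x11=17: acc |= 17<<7 -> acc=2289 shift=14
  byte[7]=0x7B cont=0 payload=0x7B=123: acc |= 123<<14 -> acc=2017521 shift=21 [end]
Varint 3: bytes[5:8] = F1 91 7B -> value 2017521 (3 byte(s))
  byte[8]=0xBB cont=1 payload=0x3B=59: acc |= 59<<0 -> acc=59 shift=7
  byte[9]=0x3C cont=0 payload=0x3C=60: acc |= 60<<7 -> acc=7739 shift=14 [end]
Varint 4: bytes[8:10] = BB 3C -> value 7739 (2 byte(s))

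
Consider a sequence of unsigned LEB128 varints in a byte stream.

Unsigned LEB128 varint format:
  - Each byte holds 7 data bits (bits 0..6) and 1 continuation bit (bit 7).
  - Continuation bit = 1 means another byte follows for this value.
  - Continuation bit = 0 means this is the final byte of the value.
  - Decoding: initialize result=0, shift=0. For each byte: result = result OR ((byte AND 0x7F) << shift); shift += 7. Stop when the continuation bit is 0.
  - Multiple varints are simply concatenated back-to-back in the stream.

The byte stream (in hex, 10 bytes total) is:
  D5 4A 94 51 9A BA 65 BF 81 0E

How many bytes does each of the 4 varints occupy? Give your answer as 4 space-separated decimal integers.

Answer: 2 2 3 3

Derivation:
  byte[0]=0xD5 cont=1 payload=0x55=85: acc |= 85<<0 -> acc=85 shift=7
  byte[1]=0x4A cont=0 payload=0x4A=74: acc |= 74<<7 -> acc=9557 shift=14 [end]
Varint 1: bytes[0:2] = D5 4A -> value 9557 (2 byte(s))
  byte[2]=0x94 cont=1 payload=0x14=20: acc |= 20<<0 -> acc=20 shift=7
  byte[3]=0x51 cont=0 payload=0x51=81: acc |= 81<<7 -> acc=10388 shift=14 [end]
Varint 2: bytes[2:4] = 94 51 -> value 10388 (2 byte(s))
  byte[4]=0x9A cont=1 payload=0x1A=26: acc |= 26<<0 -> acc=26 shift=7
  byte[5]=0xBA cont=1 payload=0x3A=58: acc |= 58<<7 -> acc=7450 shift=14
  byte[6]=0x65 cont=0 payload=0x65=101: acc |= 101<<14 -> acc=1662234 shift=21 [end]
Varint 3: bytes[4:7] = 9A BA 65 -> value 1662234 (3 byte(s))
  byte[7]=0xBF cont=1 payload=0x3F=63: acc |= 63<<0 -> acc=63 shift=7
  byte[8]=0x81 cont=1 payload=0x01=1: acc |= 1<<7 -> acc=191 shift=14
  byte[9]=0x0E cont=0 payload=0x0E=14: acc |= 14<<14 -> acc=229567 shift=21 [end]
Varint 4: bytes[7:10] = BF 81 0E -> value 229567 (3 byte(s))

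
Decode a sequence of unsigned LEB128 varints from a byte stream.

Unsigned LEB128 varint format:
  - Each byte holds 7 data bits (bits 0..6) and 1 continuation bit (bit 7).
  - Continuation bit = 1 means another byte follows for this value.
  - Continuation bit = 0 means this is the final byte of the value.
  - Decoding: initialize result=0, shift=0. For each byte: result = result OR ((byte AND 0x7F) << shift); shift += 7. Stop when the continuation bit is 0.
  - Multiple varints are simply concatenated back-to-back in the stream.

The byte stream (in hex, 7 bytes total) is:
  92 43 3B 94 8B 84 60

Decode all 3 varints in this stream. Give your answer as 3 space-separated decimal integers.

  byte[0]=0x92 cont=1 payload=0x12=18: acc |= 18<<0 -> acc=18 shift=7
  byte[1]=0x43 cont=0 payload=0x43=67: acc |= 67<<7 -> acc=8594 shift=14 [end]
Varint 1: bytes[0:2] = 92 43 -> value 8594 (2 byte(s))
  byte[2]=0x3B cont=0 payload=0x3B=59: acc |= 59<<0 -> acc=59 shift=7 [end]
Varint 2: bytes[2:3] = 3B -> value 59 (1 byte(s))
  byte[3]=0x94 cont=1 payload=0x14=20: acc |= 20<<0 -> acc=20 shift=7
  byte[4]=0x8B cont=1 payload=0x0B=11: acc |= 11<<7 -> acc=1428 shift=14
  byte[5]=0x84 cont=1 payload=0x04=4: acc |= 4<<14 -> acc=66964 shift=21
  byte[6]=0x60 cont=0 payload=0x60=96: acc |= 96<<21 -> acc=201393556 shift=28 [end]
Varint 3: bytes[3:7] = 94 8B 84 60 -> value 201393556 (4 byte(s))

Answer: 8594 59 201393556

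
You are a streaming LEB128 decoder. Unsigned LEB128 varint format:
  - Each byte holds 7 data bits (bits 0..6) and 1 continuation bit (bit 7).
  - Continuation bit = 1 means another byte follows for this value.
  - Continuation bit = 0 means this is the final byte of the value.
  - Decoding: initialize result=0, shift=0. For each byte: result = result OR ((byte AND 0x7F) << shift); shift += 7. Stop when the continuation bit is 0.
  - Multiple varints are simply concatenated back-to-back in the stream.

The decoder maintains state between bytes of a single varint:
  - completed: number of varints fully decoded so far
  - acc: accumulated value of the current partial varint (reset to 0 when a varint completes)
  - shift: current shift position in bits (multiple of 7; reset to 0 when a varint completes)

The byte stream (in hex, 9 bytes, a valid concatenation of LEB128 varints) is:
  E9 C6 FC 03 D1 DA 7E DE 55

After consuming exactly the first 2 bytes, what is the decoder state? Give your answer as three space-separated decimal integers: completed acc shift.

Answer: 0 9065 14

Derivation:
byte[0]=0xE9 cont=1 payload=0x69: acc |= 105<<0 -> completed=0 acc=105 shift=7
byte[1]=0xC6 cont=1 payload=0x46: acc |= 70<<7 -> completed=0 acc=9065 shift=14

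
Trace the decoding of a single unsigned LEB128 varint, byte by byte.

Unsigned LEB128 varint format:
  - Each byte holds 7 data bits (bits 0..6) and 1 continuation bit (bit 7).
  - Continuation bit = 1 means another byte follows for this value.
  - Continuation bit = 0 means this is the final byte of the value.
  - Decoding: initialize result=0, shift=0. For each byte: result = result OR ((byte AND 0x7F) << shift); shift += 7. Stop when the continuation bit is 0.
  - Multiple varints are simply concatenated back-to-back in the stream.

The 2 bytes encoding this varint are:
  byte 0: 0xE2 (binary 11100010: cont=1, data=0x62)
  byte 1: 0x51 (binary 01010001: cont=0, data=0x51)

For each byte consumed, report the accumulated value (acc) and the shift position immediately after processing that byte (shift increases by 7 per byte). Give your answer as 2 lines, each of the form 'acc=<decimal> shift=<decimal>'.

Answer: acc=98 shift=7
acc=10466 shift=14

Derivation:
byte 0=0xE2: payload=0x62=98, contrib = 98<<0 = 98; acc -> 98, shift -> 7
byte 1=0x51: payload=0x51=81, contrib = 81<<7 = 10368; acc -> 10466, shift -> 14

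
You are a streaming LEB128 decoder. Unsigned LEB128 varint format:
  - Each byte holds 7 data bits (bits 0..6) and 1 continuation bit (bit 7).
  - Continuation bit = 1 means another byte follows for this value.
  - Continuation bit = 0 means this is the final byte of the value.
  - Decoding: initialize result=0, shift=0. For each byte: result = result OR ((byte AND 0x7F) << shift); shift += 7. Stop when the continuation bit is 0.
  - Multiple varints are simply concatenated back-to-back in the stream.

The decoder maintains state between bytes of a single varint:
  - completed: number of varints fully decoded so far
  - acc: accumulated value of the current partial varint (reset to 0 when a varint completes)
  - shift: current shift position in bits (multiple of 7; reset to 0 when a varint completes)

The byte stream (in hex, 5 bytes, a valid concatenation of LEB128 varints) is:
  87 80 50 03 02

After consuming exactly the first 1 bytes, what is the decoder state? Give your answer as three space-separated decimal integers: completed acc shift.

byte[0]=0x87 cont=1 payload=0x07: acc |= 7<<0 -> completed=0 acc=7 shift=7

Answer: 0 7 7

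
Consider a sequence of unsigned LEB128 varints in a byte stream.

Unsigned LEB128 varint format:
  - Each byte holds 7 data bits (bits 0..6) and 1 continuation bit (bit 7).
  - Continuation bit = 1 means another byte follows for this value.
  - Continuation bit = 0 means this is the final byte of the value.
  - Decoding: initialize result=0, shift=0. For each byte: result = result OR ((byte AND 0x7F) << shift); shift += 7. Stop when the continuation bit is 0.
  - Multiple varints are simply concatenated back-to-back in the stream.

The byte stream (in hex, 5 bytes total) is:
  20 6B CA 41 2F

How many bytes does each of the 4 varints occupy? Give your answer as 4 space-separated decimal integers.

Answer: 1 1 2 1

Derivation:
  byte[0]=0x20 cont=0 payload=0x20=32: acc |= 32<<0 -> acc=32 shift=7 [end]
Varint 1: bytes[0:1] = 20 -> value 32 (1 byte(s))
  byte[1]=0x6B cont=0 payload=0x6B=107: acc |= 107<<0 -> acc=107 shift=7 [end]
Varint 2: bytes[1:2] = 6B -> value 107 (1 byte(s))
  byte[2]=0xCA cont=1 payload=0x4A=74: acc |= 74<<0 -> acc=74 shift=7
  byte[3]=0x41 cont=0 payload=0x41=65: acc |= 65<<7 -> acc=8394 shift=14 [end]
Varint 3: bytes[2:4] = CA 41 -> value 8394 (2 byte(s))
  byte[4]=0x2F cont=0 payload=0x2F=47: acc |= 47<<0 -> acc=47 shift=7 [end]
Varint 4: bytes[4:5] = 2F -> value 47 (1 byte(s))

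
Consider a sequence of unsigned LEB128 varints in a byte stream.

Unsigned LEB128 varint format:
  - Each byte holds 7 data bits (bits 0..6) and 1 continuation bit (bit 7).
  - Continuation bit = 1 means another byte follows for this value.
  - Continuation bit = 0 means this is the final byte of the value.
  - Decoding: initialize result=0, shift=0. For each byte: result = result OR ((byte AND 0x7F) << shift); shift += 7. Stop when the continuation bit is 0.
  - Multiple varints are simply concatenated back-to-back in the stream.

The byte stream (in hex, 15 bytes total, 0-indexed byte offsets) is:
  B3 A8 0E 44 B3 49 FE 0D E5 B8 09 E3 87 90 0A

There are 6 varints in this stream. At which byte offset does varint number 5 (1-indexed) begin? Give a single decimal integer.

Answer: 8

Derivation:
  byte[0]=0xB3 cont=1 payload=0x33=51: acc |= 51<<0 -> acc=51 shift=7
  byte[1]=0xA8 cont=1 payload=0x28=40: acc |= 40<<7 -> acc=5171 shift=14
  byte[2]=0x0E cont=0 payload=0x0E=14: acc |= 14<<14 -> acc=234547 shift=21 [end]
Varint 1: bytes[0:3] = B3 A8 0E -> value 234547 (3 byte(s))
  byte[3]=0x44 cont=0 payload=0x44=68: acc |= 68<<0 -> acc=68 shift=7 [end]
Varint 2: bytes[3:4] = 44 -> value 68 (1 byte(s))
  byte[4]=0xB3 cont=1 payload=0x33=51: acc |= 51<<0 -> acc=51 shift=7
  byte[5]=0x49 cont=0 payload=0x49=73: acc |= 73<<7 -> acc=9395 shift=14 [end]
Varint 3: bytes[4:6] = B3 49 -> value 9395 (2 byte(s))
  byte[6]=0xFE cont=1 payload=0x7E=126: acc |= 126<<0 -> acc=126 shift=7
  byte[7]=0x0D cont=0 payload=0x0D=13: acc |= 13<<7 -> acc=1790 shift=14 [end]
Varint 4: bytes[6:8] = FE 0D -> value 1790 (2 byte(s))
  byte[8]=0xE5 cont=1 payload=0x65=101: acc |= 101<<0 -> acc=101 shift=7
  byte[9]=0xB8 cont=1 payload=0x38=56: acc |= 56<<7 -> acc=7269 shift=14
  byte[10]=0x09 cont=0 payload=0x09=9: acc |= 9<<14 -> acc=154725 shift=21 [end]
Varint 5: bytes[8:11] = E5 B8 09 -> value 154725 (3 byte(s))
  byte[11]=0xE3 cont=1 payload=0x63=99: acc |= 99<<0 -> acc=99 shift=7
  byte[12]=0x87 cont=1 payload=0x07=7: acc |= 7<<7 -> acc=995 shift=14
  byte[13]=0x90 cont=1 payload=0x10=16: acc |= 16<<14 -> acc=263139 shift=21
  byte[14]=0x0A cont=0 payload=0x0A=10: acc |= 10<<21 -> acc=21234659 shift=28 [end]
Varint 6: bytes[11:15] = E3 87 90 0A -> value 21234659 (4 byte(s))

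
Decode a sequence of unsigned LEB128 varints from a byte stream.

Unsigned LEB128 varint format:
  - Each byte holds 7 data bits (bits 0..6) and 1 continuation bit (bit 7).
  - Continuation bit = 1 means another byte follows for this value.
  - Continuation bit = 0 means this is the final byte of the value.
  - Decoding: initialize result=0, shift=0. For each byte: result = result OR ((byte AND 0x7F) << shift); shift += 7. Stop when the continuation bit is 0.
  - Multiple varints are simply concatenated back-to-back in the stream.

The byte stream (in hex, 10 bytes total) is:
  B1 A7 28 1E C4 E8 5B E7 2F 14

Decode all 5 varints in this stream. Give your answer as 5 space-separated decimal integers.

Answer: 660401 30 1504324 6119 20

Derivation:
  byte[0]=0xB1 cont=1 payload=0x31=49: acc |= 49<<0 -> acc=49 shift=7
  byte[1]=0xA7 cont=1 payload=0x27=39: acc |= 39<<7 -> acc=5041 shift=14
  byte[2]=0x28 cont=0 payload=0x28=40: acc |= 40<<14 -> acc=660401 shift=21 [end]
Varint 1: bytes[0:3] = B1 A7 28 -> value 660401 (3 byte(s))
  byte[3]=0x1E cont=0 payload=0x1E=30: acc |= 30<<0 -> acc=30 shift=7 [end]
Varint 2: bytes[3:4] = 1E -> value 30 (1 byte(s))
  byte[4]=0xC4 cont=1 payload=0x44=68: acc |= 68<<0 -> acc=68 shift=7
  byte[5]=0xE8 cont=1 payload=0x68=104: acc |= 104<<7 -> acc=13380 shift=14
  byte[6]=0x5B cont=0 payload=0x5B=91: acc |= 91<<14 -> acc=1504324 shift=21 [end]
Varint 3: bytes[4:7] = C4 E8 5B -> value 1504324 (3 byte(s))
  byte[7]=0xE7 cont=1 payload=0x67=103: acc |= 103<<0 -> acc=103 shift=7
  byte[8]=0x2F cont=0 payload=0x2F=47: acc |= 47<<7 -> acc=6119 shift=14 [end]
Varint 4: bytes[7:9] = E7 2F -> value 6119 (2 byte(s))
  byte[9]=0x14 cont=0 payload=0x14=20: acc |= 20<<0 -> acc=20 shift=7 [end]
Varint 5: bytes[9:10] = 14 -> value 20 (1 byte(s))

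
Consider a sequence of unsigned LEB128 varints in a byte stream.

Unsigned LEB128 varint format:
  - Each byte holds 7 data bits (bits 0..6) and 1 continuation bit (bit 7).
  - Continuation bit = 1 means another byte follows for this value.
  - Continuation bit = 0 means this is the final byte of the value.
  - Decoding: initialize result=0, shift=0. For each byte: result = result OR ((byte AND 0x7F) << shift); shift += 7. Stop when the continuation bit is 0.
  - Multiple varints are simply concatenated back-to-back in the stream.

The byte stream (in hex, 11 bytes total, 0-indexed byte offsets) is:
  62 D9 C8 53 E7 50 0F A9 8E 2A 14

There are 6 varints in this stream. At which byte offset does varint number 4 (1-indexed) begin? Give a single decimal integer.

Answer: 6

Derivation:
  byte[0]=0x62 cont=0 payload=0x62=98: acc |= 98<<0 -> acc=98 shift=7 [end]
Varint 1: bytes[0:1] = 62 -> value 98 (1 byte(s))
  byte[1]=0xD9 cont=1 payload=0x59=89: acc |= 89<<0 -> acc=89 shift=7
  byte[2]=0xC8 cont=1 payload=0x48=72: acc |= 72<<7 -> acc=9305 shift=14
  byte[3]=0x53 cont=0 payload=0x53=83: acc |= 83<<14 -> acc=1369177 shift=21 [end]
Varint 2: bytes[1:4] = D9 C8 53 -> value 1369177 (3 byte(s))
  byte[4]=0xE7 cont=1 payload=0x67=103: acc |= 103<<0 -> acc=103 shift=7
  byte[5]=0x50 cont=0 payload=0x50=80: acc |= 80<<7 -> acc=10343 shift=14 [end]
Varint 3: bytes[4:6] = E7 50 -> value 10343 (2 byte(s))
  byte[6]=0x0F cont=0 payload=0x0F=15: acc |= 15<<0 -> acc=15 shift=7 [end]
Varint 4: bytes[6:7] = 0F -> value 15 (1 byte(s))
  byte[7]=0xA9 cont=1 payload=0x29=41: acc |= 41<<0 -> acc=41 shift=7
  byte[8]=0x8E cont=1 payload=0x0E=14: acc |= 14<<7 -> acc=1833 shift=14
  byte[9]=0x2A cont=0 payload=0x2A=42: acc |= 42<<14 -> acc=689961 shift=21 [end]
Varint 5: bytes[7:10] = A9 8E 2A -> value 689961 (3 byte(s))
  byte[10]=0x14 cont=0 payload=0x14=20: acc |= 20<<0 -> acc=20 shift=7 [end]
Varint 6: bytes[10:11] = 14 -> value 20 (1 byte(s))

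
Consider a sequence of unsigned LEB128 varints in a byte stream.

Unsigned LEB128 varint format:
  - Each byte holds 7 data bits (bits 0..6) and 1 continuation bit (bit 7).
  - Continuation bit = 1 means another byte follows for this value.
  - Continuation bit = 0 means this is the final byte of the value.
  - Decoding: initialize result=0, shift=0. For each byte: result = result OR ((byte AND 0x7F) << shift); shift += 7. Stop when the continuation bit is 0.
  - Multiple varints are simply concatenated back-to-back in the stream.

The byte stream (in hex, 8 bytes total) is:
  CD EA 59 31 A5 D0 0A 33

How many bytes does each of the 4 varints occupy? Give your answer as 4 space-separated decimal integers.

Answer: 3 1 3 1

Derivation:
  byte[0]=0xCD cont=1 payload=0x4D=77: acc |= 77<<0 -> acc=77 shift=7
  byte[1]=0xEA cont=1 payload=0x6A=106: acc |= 106<<7 -> acc=13645 shift=14
  byte[2]=0x59 cont=0 payload=0x59=89: acc |= 89<<14 -> acc=1471821 shift=21 [end]
Varint 1: bytes[0:3] = CD EA 59 -> value 1471821 (3 byte(s))
  byte[3]=0x31 cont=0 payload=0x31=49: acc |= 49<<0 -> acc=49 shift=7 [end]
Varint 2: bytes[3:4] = 31 -> value 49 (1 byte(s))
  byte[4]=0xA5 cont=1 payload=0x25=37: acc |= 37<<0 -> acc=37 shift=7
  byte[5]=0xD0 cont=1 payload=0x50=80: acc |= 80<<7 -> acc=10277 shift=14
  byte[6]=0x0A cont=0 payload=0x0A=10: acc |= 10<<14 -> acc=174117 shift=21 [end]
Varint 3: bytes[4:7] = A5 D0 0A -> value 174117 (3 byte(s))
  byte[7]=0x33 cont=0 payload=0x33=51: acc |= 51<<0 -> acc=51 shift=7 [end]
Varint 4: bytes[7:8] = 33 -> value 51 (1 byte(s))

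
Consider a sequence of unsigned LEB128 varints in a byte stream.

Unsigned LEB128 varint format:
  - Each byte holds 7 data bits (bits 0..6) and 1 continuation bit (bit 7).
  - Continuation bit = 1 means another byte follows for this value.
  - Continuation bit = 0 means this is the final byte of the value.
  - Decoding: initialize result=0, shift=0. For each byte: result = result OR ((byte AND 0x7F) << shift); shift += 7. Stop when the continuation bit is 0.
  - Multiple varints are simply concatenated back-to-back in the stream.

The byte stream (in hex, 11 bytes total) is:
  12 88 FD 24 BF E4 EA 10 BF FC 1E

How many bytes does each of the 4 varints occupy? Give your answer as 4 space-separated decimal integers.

Answer: 1 3 4 3

Derivation:
  byte[0]=0x12 cont=0 payload=0x12=18: acc |= 18<<0 -> acc=18 shift=7 [end]
Varint 1: bytes[0:1] = 12 -> value 18 (1 byte(s))
  byte[1]=0x88 cont=1 payload=0x08=8: acc |= 8<<0 -> acc=8 shift=7
  byte[2]=0xFD cont=1 payload=0x7D=125: acc |= 125<<7 -> acc=16008 shift=14
  byte[3]=0x24 cont=0 payload=0x24=36: acc |= 36<<14 -> acc=605832 shift=21 [end]
Varint 2: bytes[1:4] = 88 FD 24 -> value 605832 (3 byte(s))
  byte[4]=0xBF cont=1 payload=0x3F=63: acc |= 63<<0 -> acc=63 shift=7
  byte[5]=0xE4 cont=1 payload=0x64=100: acc |= 100<<7 -> acc=12863 shift=14
  byte[6]=0xEA cont=1 payload=0x6A=106: acc |= 106<<14 -> acc=1749567 shift=21
  byte[7]=0x10 cont=0 payload=0x10=16: acc |= 16<<21 -> acc=35303999 shift=28 [end]
Varint 3: bytes[4:8] = BF E4 EA 10 -> value 35303999 (4 byte(s))
  byte[8]=0xBF cont=1 payload=0x3F=63: acc |= 63<<0 -> acc=63 shift=7
  byte[9]=0xFC cont=1 payload=0x7C=124: acc |= 124<<7 -> acc=15935 shift=14
  byte[10]=0x1E cont=0 payload=0x1E=30: acc |= 30<<14 -> acc=507455 shift=21 [end]
Varint 4: bytes[8:11] = BF FC 1E -> value 507455 (3 byte(s))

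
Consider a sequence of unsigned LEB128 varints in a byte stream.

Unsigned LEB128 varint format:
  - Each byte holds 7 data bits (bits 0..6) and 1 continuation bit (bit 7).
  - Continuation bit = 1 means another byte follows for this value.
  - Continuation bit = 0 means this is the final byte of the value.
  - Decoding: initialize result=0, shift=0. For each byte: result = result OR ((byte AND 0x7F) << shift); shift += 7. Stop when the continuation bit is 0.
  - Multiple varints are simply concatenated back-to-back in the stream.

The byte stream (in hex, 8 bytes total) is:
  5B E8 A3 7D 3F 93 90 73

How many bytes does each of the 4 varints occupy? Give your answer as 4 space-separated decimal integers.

  byte[0]=0x5B cont=0 payload=0x5B=91: acc |= 91<<0 -> acc=91 shift=7 [end]
Varint 1: bytes[0:1] = 5B -> value 91 (1 byte(s))
  byte[1]=0xE8 cont=1 payload=0x68=104: acc |= 104<<0 -> acc=104 shift=7
  byte[2]=0xA3 cont=1 payload=0x23=35: acc |= 35<<7 -> acc=4584 shift=14
  byte[3]=0x7D cont=0 payload=0x7D=125: acc |= 125<<14 -> acc=2052584 shift=21 [end]
Varint 2: bytes[1:4] = E8 A3 7D -> value 2052584 (3 byte(s))
  byte[4]=0x3F cont=0 payload=0x3F=63: acc |= 63<<0 -> acc=63 shift=7 [end]
Varint 3: bytes[4:5] = 3F -> value 63 (1 byte(s))
  byte[5]=0x93 cont=1 payload=0x13=19: acc |= 19<<0 -> acc=19 shift=7
  byte[6]=0x90 cont=1 payload=0x10=16: acc |= 16<<7 -> acc=2067 shift=14
  byte[7]=0x73 cont=0 payload=0x73=115: acc |= 115<<14 -> acc=1886227 shift=21 [end]
Varint 4: bytes[5:8] = 93 90 73 -> value 1886227 (3 byte(s))

Answer: 1 3 1 3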